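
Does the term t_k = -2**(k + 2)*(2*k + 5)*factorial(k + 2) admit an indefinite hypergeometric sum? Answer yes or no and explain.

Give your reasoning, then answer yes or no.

Ratio r(k) = 2*(k + 3)*(2*k + 7)/(2*k + 5).
So A=2*k + 6 and B=1, with C=k + 5/2.
Key eq: (2*k + 6)·f(k+1) = (1)·f(k) + (k + 5/2).
deg f ≤ 0 (via 1,0,1).
A polynomial solution: f(k) = 1/2.
Certificate R = B(k−1)f/C = 1/(2*k + 5) gives s_k = -2**(k + 2)*factorial(k + 2).
Verify: -2**(k + 2)*(2*k + 5)*factorial(k + 2) matches t_k.

Yes. s_k = -2**(k + 2)*factorial(k + 2).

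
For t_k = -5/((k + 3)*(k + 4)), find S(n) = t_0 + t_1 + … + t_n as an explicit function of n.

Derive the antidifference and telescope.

The ratio is (k + 3)/(k + 5).
Gosper form: A/B · C(k+1)/C(k) with A=k + 3, B=k + 5, C=1.
Need (k + 3)·f(k+1) − (k + 4)·f(k) = 1.
Degrees (1,1,0) ⇒ d ≤ 1.
Match coefficients ⇒ f(k) = k/3.
Get s_k = R·t_k = -5*k/(3*k + 9) with R(k) = B(k−1)f(k)/C(k) = k*(k + 4)/3.
Δs = -5/(k**2 + 7*k + 12), as required.
Telescope: S(n) = s_(n+1) − s_(0) = 5*(-n - 1)/(3*(n + 4)) − (0) = 5*(-n - 1)/(3*(n + 4)).

S(n) = 5*(-n - 1)/(3*(n + 4))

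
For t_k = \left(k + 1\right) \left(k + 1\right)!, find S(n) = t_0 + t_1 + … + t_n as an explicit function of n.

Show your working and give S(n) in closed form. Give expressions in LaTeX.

S(n) = \left(n + 2\right)! - 1

r(k) = (k + 2)**2/(k + 1) after simplifying.
So A=k + 2 and B=1, with C=k + 1.
Need (k + 2)·f(k+1) − (1)·f(k) = k + 1.
Degrees (1,0,1) ⇒ d ≤ 0.
Match coefficients ⇒ f(k) = 1.
So s_k = (B(k−1)f/C)·t_k = (1/(k + 1))·t_k = factorial(k + 1).
s_(k+1) − s_k = (k + 1)*factorial(k + 1) = t_k.
Evaluate: s_(n+1) = factorial(n + 2); subtract s_(0) = 1 ⇒ S(n) = factorial(n + 2) - 1.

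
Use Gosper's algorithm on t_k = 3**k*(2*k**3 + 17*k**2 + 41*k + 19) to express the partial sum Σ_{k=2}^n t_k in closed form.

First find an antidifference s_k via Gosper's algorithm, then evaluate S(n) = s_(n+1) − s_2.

S(n) = 3*3**n*n**3 + 21*3**n*n**2 + 45*3**n*n + 15*3**n - 252

t_(k+1)/t_k = 3*(2*k**3 + 23*k**2 + 81*k + 79)/(2*k**3 + 17*k**2 + 41*k + 19).
Take A(k)=3, B(k)=1, C(k)=k**3 + 17*k**2/2 + 41*k/2 + 19/2.
Key eq: (3)·f(k+1) = (1)·f(k) + (k**3 + 17*k**2/2 + 41*k/2 + 19/2).
deg f ≤ 3 (via 0,0,3).
Solving with deg f ≤ 3: f(k) = (k**3 + 4*k**2 + 4*k - 4)/2.
Get s_k = R·t_k = 3**k*(k**3 + 4*k**2 + 4*k - 4) with R(k) = B(k−1)f(k)/C(k) = (k**3 + 4*k**2 + 4*k - 4)/(2*k**3 + 17*k**2 + 41*k + 19).
Check: Δs_k = 3**k*(2*k**3 + 17*k**2 + 41*k + 19). ✓
s_(n+1) = 3**(n + 1)*(n**3 + 7*n**2 + 15*n + 5) and s_(2) = 252, so S(n) = 3*3**n*n**3 + 21*3**n*n**2 + 45*3**n*n + 15*3**n - 252.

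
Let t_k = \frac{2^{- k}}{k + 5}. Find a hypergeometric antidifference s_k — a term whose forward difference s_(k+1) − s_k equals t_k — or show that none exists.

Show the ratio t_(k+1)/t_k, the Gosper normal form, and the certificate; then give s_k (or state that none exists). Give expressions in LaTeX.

Ratio r(k) = (k + 5)/(2*(k + 6)).
A = k/2 + 5/2, B = k + 6, C = 1.
Solve (k/2 + 5/2)·f(k+1) − (k + 5)·f(k) = 1.
Bound: deg f ≤ -1.
Negative degree bound (-1): no f exists, t_k not Gosper-summable.

not Gosper-summable; s_k does not exist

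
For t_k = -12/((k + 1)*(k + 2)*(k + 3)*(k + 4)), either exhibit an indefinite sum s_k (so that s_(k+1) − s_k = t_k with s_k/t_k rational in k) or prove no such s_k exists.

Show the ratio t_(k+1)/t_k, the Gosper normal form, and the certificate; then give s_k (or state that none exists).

Compute t_(k+1)/t_k: get (k + 1)/(k + 5).
Normal form (A,B,C) = (k + 1, k + 5, 1).
f must satisfy (k + 1)·f(k+1) − (k + 4)·f(k) = 1.
Bound: deg f ≤ 3.
Match coefficients ⇒ f(k) = k*(k**2 + 6*k + 11)/18.
So s_k = (B(k−1)f/C)·t_k = (k*(k + 4)*(k**2 + 6*k + 11)/18)·t_k = 2*k*(-k**2 - 6*k - 11)/(3*(k + 1)*(k + 2)*(k + 3)).
s_(k+1) − s_k = -12/(k**4 + 10*k**3 + 35*k**2 + 50*k + 24) = t_k.

s_k = 2*k*(-k**2 - 6*k - 11)/(3*(k + 1)*(k + 2)*(k + 3))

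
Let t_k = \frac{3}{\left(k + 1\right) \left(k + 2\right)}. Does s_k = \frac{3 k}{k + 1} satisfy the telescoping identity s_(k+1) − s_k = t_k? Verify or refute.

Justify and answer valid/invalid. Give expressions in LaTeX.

s_(k+1) = 3*(k + 1)/(k + 2)
s_(k+1) − s_k = 3/(k**2 + 3*k + 2)
(s_(k+1) − s_k) − t_k = 0

valid (s_(k+1) − s_k reduces to t_k)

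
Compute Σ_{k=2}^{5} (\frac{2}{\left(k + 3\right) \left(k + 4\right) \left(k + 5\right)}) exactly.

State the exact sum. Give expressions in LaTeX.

Step 1: r(k) = (k + 3)/(k + 6).
Normal form (A,B,C) = (k + 3, k + 6, 1).
Key eq: (k + 3)·f(k+1) = (k + 5)·f(k) + (1).
d = 2 from the (1,1,0) case.
A polynomial solution: f(k) = k*(k + 7)/24.
Certificate R = B(k−1)f/C = k*(k + 5)*(k + 7)/24 gives s_k = k*(k + 7)/(12*(k + 3)*(k + 4)).
Δs = 2/(k**3 + 12*k**2 + 47*k + 60), as required.
Sum = s_(6) − s_(2); s_(6) = 13/180, s_(2) = 1/20 ⇒ 1/45.

Σ = 1/45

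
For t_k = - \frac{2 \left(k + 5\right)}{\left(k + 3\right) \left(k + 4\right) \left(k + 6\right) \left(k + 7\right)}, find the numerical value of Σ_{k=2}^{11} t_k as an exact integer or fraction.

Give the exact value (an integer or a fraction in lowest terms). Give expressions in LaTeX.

The ratio is (k + 3)*(k + 6)**2/((k + 5)**2*(k + 8)).
Gosper form: A/B · C(k+1)/C(k) with A=k + 3, B=k + 8, C=k**2 + 10*k + 25.
Solve (k + 3)·f(k+1) − (k + 7)·f(k) = k**2 + 10*k + 25.
Bound: deg f ≤ 4.
Solving with deg f ≤ 4: f(k) = k*(k + 4)*(k + 5)*(k + 9)/36.
So s_k = (B(k−1)f/C)·t_k = (k*(k + 4)*(k + 7)*(k + 9)/(36*(k + 5)))·t_k = k*(-k - 9)/(18*(k**2 + 9*k + 18)).
Δs = 2*(-k - 5)/(k**4 + 20*k**3 + 145*k**2 + 450*k + 504), as required.
Evaluate s at k=12 and k=2: -7/135 and -11/360; difference -23/1080.

Σ = -23/1080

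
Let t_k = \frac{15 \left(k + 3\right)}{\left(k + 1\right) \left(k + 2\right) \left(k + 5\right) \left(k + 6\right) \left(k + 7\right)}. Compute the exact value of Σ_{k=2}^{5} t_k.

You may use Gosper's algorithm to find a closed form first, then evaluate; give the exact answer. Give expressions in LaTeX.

Σ = 15/616

Ratio r(k) = (k + 1)*(k + 4)*(k + 5)/((k + 3)**2*(k + 8)).
Take A(k)=k + 1, B(k)=k + 8, C(k)=k**3 + 10*k**2 + 33*k + 36.
Solve (k + 1)·f(k+1) − (k + 7)·f(k) = k**3 + 10*k**2 + 33*k + 36.
deg f ≤ 6 (via 1,1,3).
Match coefficients ⇒ f(k) = k*(k + 2)*(k + 3)*(k + 4)*(k**2 + 12*k + 41)/90.
Then R = B(k−1)f/C = k*(k + 2)*(k + 7)*(k**2 + 12*k + 41)/(90*(k + 3)), so s_k = R(k)·t_k = k*(k**2 + 12*k + 41)/(6*(k**3 + 12*k**2 + 41*k + 30)).
Δs = 15*(k + 3)/(k**5 + 21*k**4 + 163*k**3 + 567*k**2 + 844*k + 420), as required.
Sum = s_(6) − s_(2); s_(6) = 149/924, s_(2) = 23/168 ⇒ 15/616.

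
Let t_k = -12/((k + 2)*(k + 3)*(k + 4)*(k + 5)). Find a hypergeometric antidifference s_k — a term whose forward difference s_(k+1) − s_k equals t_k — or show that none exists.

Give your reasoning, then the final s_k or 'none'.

s_k = k*(-k**2 - 9*k - 26)/(6*(k + 2)*(k + 3)*(k + 4))

Step 1: r(k) = (k + 2)/(k + 6).
Gosper form: A/B · C(k+1)/C(k) with A=k + 2, B=k + 6, C=1.
Need (k + 2)·f(k+1) − (k + 5)·f(k) = 1.
d = 3 from the (1,1,0) case.
Solving with deg f ≤ 3: f(k) = k*(k**2 + 9*k + 26)/72.
R(k) = B(k−1)·f(k)/C(k) = k*(k + 5)*(k**2 + 9*k + 26)/72; s_k = R·t_k = k*(-k**2 - 9*k - 26)/(6*(k + 2)*(k + 3)*(k + 4)).
s_(k+1) − s_k = -12/(k**4 + 14*k**3 + 71*k**2 + 154*k + 120) = t_k.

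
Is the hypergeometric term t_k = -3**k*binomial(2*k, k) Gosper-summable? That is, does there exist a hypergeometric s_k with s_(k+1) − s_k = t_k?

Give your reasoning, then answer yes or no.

Ratio r(k) = 6*(2*k + 1)/(k + 1).
Normal form (A,B,C) = (12*k + 6, k + 1, 1).
Set up (12*k + 6)·f(k+1) − (k)·f(k) − (1) = 0.
deg f ≤ -1 (via 1,1,0).
Negative degree bound (-1): no f exists, t_k not Gosper-summable.

No — t_k has no hypergeometric antidifference.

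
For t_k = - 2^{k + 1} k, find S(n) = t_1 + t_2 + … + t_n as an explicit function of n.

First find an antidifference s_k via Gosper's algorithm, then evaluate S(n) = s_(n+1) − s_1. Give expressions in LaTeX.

S(n) = - 4 \cdot 2^{n} n + 4 \cdot 2^{n} - 4

Compute t_(k+1)/t_k: get 2 + 2/k.
Factor: A=2; B=1; C=k.
Key eq: (2)·f(k+1) = (1)·f(k) + (k).
d = 1 from the (0,0,1) case.
Coefficient equations give f(k) = k - 2.
Get s_k = R·t_k = 2**(k + 1)*(2 - k) with R(k) = B(k−1)f(k)/C(k) = (k - 2)/k.
Check: Δs_k = -2**(k + 1)*k. ✓
Evaluate: s_(n+1) = 2**(n + 2)*(1 - n); subtract s_(1) = 4 ⇒ S(n) = -4*2**n*n + 4*2**n - 4.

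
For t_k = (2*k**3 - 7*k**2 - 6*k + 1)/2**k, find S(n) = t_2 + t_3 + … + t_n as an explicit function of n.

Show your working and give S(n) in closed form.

The ratio is (2*k**3 - k**2 - 14*k - 10)/(2*(2*k**3 - 7*k**2 - 6*k + 1)).
So A=1/2 and B=1, with C=k**3 - 7*k**2/2 - 3*k + 1/2.
Need (1/2)·f(k+1) − (1)·f(k) = k**3 - 7*k**2/2 - 3*k + 1/2.
From deg A=0, deg B=0, deg C=3: d=3.
Match coefficients ⇒ f(k) = -k*(2*k**2 - k - 2).
So s_k = (B(k−1)f/C)·t_k = (-2*k*(2*k**2 - k - 2)/(2*k**3 - 7*k**2 - 6*k + 1))·t_k = 2**(1 - k)*k*(-2*k**2 + k + 2).
Δs = (2*k**3 - 7*k**2 - 6*k + 1)/2**k, as required.
Telescope: S(n) = s_(n+1) − s_(2) = (-2*n**3 - 5*n**2 - 2*n + 1)/2**n − (-4) = (2**(n + 2) - 2*n**3 - 5*n**2 - 2*n + 1)/2**n.

S(n) = (2**(n + 2) - 2*n**3 - 5*n**2 - 2*n + 1)/2**n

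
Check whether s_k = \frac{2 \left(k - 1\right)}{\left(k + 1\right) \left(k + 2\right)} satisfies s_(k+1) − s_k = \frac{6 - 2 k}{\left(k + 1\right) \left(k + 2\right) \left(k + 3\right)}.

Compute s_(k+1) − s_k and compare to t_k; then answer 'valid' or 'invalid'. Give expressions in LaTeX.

valid (s_(k+1) − s_k reduces to t_k)

s_(k+1) = 2*k/((k + 2)*(k + 3))
s_(k+1) − s_k = 2*(3 - k)/(k**3 + 6*k**2 + 11*k + 6)
(s_(k+1) − s_k) − t_k = 0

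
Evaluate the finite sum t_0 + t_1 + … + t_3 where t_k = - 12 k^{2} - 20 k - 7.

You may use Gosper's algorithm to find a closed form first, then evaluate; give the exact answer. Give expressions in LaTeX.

Compute t_(k+1)/t_k: get (12*k**2 + 44*k + 39)/(12*k**2 + 20*k + 7).
Factor: A=1; B=1; C=k**2 + 5*k/3 + 7/12.
f must satisfy (1)·f(k+1) − (1)·f(k) = k**2 + 5*k/3 + 7/12.
Degrees (0,0,2) ⇒ d ≤ 3.
A polynomial solution: f(k) = k*(4*k**2 + 4*k - 1)/12.
Then R = B(k−1)f/C = k*(4*k**2 + 4*k - 1)/((2*k + 1)*(6*k + 7)), so s_k = R(k)·t_k = k*(-4*k**2 - 4*k + 1).
s_(k+1) − s_k = -12*k**2 - 20*k - 7 = t_k.
Evaluate s at k=4 and k=0: -316 and 0; difference -316.

Σ = -316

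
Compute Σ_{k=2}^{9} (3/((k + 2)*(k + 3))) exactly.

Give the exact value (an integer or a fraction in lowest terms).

The ratio is (k + 2)/(k + 4).
Factor: A=k + 2; B=k + 4; C=1.
Set up (k + 2)·f(k+1) − (k + 3)·f(k) − (1) = 0.
From deg A=1, deg B=1, deg C=0: d=1.
Match coefficients ⇒ f(k) = k/2.
Certificate R = B(k−1)f/C = k*(k + 3)/2 gives s_k = 3*k/(2*(k + 2)).
s_(k+1) − s_k = 3/(k**2 + 5*k + 6) = t_k.
Sum = s_(10) − s_(2); s_(10) = 5/4, s_(2) = 3/4 ⇒ 1/2.

Σ = 1/2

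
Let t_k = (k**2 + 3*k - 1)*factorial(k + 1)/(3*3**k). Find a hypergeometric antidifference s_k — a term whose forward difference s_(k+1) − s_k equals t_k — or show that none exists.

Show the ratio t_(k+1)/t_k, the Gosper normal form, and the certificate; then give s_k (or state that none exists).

Ratio r(k) = (k + 2)*(3*k + (k + 1)**2 + 2)/(3*(k**2 + 3*k - 1)).
A = k/3 + 2/3, B = 1, C = k**2 + 3*k - 1.
f must satisfy (k/3 + 2/3)·f(k+1) − (1)·f(k) = k**2 + 3*k - 1.
Bound: deg f ≤ 1.
Solving with deg f ≤ 1: f(k) = 3*(k + 3).
Certificate R = B(k−1)f/C = 3*(k + 3)/(k**2 + 3*k - 1) gives s_k = (k + 3)*factorial(k + 1)/3**k.
Verify: (k**2 + 3*k - 1)*factorial(k + 1)/(3*3**k) matches t_k.

s_k = (k + 3)*factorial(k + 1)/3**k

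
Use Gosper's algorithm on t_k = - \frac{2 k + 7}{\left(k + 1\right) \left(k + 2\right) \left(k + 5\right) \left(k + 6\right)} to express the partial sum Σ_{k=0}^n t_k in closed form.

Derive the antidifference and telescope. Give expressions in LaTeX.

S(n) = \frac{- n^{2} - 8 n - 7}{5 \left(n^{2} + 8 n + 12\right)}

Ratio r(k) = (k + 1)*(k + 5)*(2*k + 9)/((k + 3)*(k + 7)*(2*k + 7)).
Gosper form: A/B · C(k+1)/C(k) with A=k + 1, B=k + 7, C=k**3 + 21*k**2/2 + 73*k/2 + 42.
Need (k + 1)·f(k+1) − (k + 6)·f(k) = k**3 + 21*k**2/2 + 73*k/2 + 42.
From deg A=1, deg B=1, deg C=3: d=5.
Match coefficients ⇒ f(k) = k*(k + 2)*(k + 3)*(k + 4)*(k + 6)/10.
Get s_k = R·t_k = k*(-k - 6)/(5*(k**2 + 6*k + 5)) with R(k) = B(k−1)f(k)/C(k) = k*(k + 2)*(k + 6)**2/(5*(2*k + 7)).
Check: Δs_k = (-2*k - 7)/(k**4 + 14*k**3 + 65*k**2 + 112*k + 60). ✓
Σ_(k=0)^n t_k = s_(n+1) − s_(0) = ((-n**2 - 8*n - 7)/(5*(n**2 + 8*n + 12))) − (0), i.e. (-n**2 - 8*n - 7)/(5*(n**2 + 8*n + 12)).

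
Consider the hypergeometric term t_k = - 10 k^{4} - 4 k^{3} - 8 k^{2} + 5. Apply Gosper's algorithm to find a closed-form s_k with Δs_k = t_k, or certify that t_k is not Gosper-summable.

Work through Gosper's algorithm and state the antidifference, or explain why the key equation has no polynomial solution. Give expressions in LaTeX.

Ratio r(k) = (10*k**4 + 44*k**3 + 80*k**2 + 68*k + 17)/(10*k**4 + 4*k**3 + 8*k**2 - 5).
Gosper form: A/B · C(k+1)/C(k) with A=1, B=1, C=k**4 + 2*k**3/5 + 4*k**2/5 - 1/2.
f must satisfy (1)·f(k+1) − (1)·f(k) = k**4 + 2*k**3/5 + 4*k**2/5 - 1/2.
deg f ≤ 5 (via 0,0,4).
Solving with deg f ≤ 5: f(k) = k*(2*k**4 - 4*k**3 + 4*k**2 - 3*k - 4)/10.
R(k) = B(k−1)·f(k)/C(k) = k*(2*k**4 - 4*k**3 + 4*k**2 - 3*k - 4)/(10*k**4 + 4*k**3 + 8*k**2 - 5); s_k = R·t_k = k*(-2*k**4 + 4*k**3 - 4*k**2 + 3*k + 4).
s_(k+1) − s_k = -10*k**4 - 4*k**3 - 8*k**2 + 5 = t_k.

s_k = k \left(- 2 k^{4} + 4 k^{3} - 4 k^{2} + 3 k + 4\right)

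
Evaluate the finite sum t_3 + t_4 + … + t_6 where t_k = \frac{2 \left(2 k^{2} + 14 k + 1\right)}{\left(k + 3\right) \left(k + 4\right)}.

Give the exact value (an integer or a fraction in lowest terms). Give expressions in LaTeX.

Ratio r(k) = (k + 3)*(14*k + 2*(k + 1)**2 + 15)/((k + 5)*(2*k**2 + 14*k + 1)).
A = k + 3, B = k + 5, C = k**2 + 7*k + 1/2.
Need (k + 3)·f(k+1) − (k + 4)·f(k) = k**2 + 7*k + 1/2.
From deg A=1, deg B=1, deg C=2: d=2.
Coefficient equations give f(k) = k*(6*k - 5)/6.
Then R = B(k−1)f/C = k*(k + 4)*(6*k - 5)/(3*(2*k**2 + 14*k + 1)), so s_k = R(k)·t_k = 2*k*(6*k - 5)/(3*(k + 3)).
s_(k+1) − s_k = 2*(2*k**2 + 14*k + 1)/(k**2 + 7*k + 12) = t_k.
Evaluate s at k=7 and k=3: 259/15 and 13/3; difference 194/15.

Σ = 194/15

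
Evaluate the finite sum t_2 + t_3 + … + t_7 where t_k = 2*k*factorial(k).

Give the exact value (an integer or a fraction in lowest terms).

t_(k+1)/t_k = (k + 1)**2/k.
Gosper form: A/B · C(k+1)/C(k) with A=k + 1, B=1, C=k.
f must satisfy (k + 1)·f(k+1) − (1)·f(k) = k.
Degrees (1,0,1) ⇒ d ≤ 0.
Coefficient equations give f(k) = 1.
R(k) = B(k−1)·f(k)/C(k) = 1/k; s_k = R·t_k = 2*factorial(k).
Δs = 2*k*factorial(k), as required.
Telescoping: Σ = s_(8) − s_(2) = 80640 − (4) = 80636.

Σ = 80636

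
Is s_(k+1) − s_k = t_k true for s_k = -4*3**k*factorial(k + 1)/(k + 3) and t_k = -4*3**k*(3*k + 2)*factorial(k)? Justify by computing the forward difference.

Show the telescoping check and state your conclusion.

Invalid: residual 8*3**k*(3*k**2 + 11*k + 5)*factorial(k)/((k + 3)*(k + 4)) ≠ 0.

s_(k+1) = -12*3**k*factorial(k + 2)/(k + 4)
s_(k+1) − s_k = -4*3**k*(3*k**2 + 14*k + 14)*factorial(k + 1)/((k + 3)*(k + 4))
(s_(k+1) − s_k) − t_k = 8*3**k*(3*k**2 + 11*k + 5)*factorial(k)/((k + 3)*(k + 4))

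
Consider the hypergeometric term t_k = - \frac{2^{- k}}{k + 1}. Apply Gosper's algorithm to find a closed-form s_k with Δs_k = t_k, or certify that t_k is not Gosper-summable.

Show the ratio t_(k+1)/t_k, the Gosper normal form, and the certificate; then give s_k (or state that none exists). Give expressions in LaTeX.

none (Gosper's algorithm certifies no s_k)

Ratio r(k) = (k + 1)/(2*(k + 2)).
Factor: A=k/2 + 1/2; B=k + 2; C=1.
Solve (k/2 + 1/2)·f(k+1) − (k + 1)·f(k) = 1.
From deg A=1, deg B=1, deg C=0: d=-1.
deg f ≤ -1 is impossible — no certificate.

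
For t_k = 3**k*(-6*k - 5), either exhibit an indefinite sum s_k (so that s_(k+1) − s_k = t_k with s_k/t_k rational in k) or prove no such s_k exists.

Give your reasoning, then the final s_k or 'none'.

s_k = 3**k*(2 - 3*k)

r(k) = 3*(6*k + 11)/(6*k + 5) after simplifying.
Factor: A=3; B=1; C=k + 5/6.
Solve (3)·f(k+1) − (1)·f(k) = k + 5/6.
deg f ≤ 1 (via 0,0,1).
Match coefficients ⇒ f(k) = (3*k - 2)/6.
Then R = B(k−1)f/C = (3*k - 2)/(6*k + 5), so s_k = R(k)·t_k = 3**k*(2 - 3*k).
Δs = 3**k*(-6*k - 5), as required.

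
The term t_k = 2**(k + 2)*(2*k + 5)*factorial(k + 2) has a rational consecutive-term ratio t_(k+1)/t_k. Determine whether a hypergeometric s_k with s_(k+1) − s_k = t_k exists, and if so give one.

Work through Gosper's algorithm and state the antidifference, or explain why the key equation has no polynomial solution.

s_k = 2**(k + 2)*factorial(k + 2)

Step 1: r(k) = 2*(k + 3)*(2*k + 7)/(2*k + 5).
So A=2*k + 6 and B=1, with C=k + 5/2.
Key eq: (2*k + 6)·f(k+1) = (1)·f(k) + (k + 5/2).
From deg A=1, deg B=0, deg C=1: d=0.
Solve for f: f(k) = 1/2 (degree 0 ≤ 0).
So s_k = (B(k−1)f/C)·t_k = (1/(2*k + 5))·t_k = 2**(k + 2)*factorial(k + 2).
Verify: 2**(k + 2)*(2*k + 5)*factorial(k + 2) matches t_k.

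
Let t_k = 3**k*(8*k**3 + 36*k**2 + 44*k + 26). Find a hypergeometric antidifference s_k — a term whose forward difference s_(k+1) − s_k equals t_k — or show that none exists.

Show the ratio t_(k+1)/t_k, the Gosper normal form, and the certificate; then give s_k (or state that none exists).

s_k = 3**k*(4*k**3 + 4*k + 1)

Ratio r(k) = 3*(4*k**3 + 30*k**2 + 70*k + 57)/(4*k**3 + 18*k**2 + 22*k + 13).
Factor: A=3; B=1; C=k**3 + 9*k**2/2 + 11*k/2 + 13/4.
Key eq: (3)·f(k+1) = (1)·f(k) + (k**3 + 9*k**2/2 + 11*k/2 + 13/4).
Bound: deg f ≤ 3.
Solve for f: f(k) = (4*k**3 + 4*k + 1)/8 (degree 3 ≤ 3).
Certificate R = B(k−1)f/C = (4*k**3 + 4*k + 1)/(2*(4*k**3 + 18*k**2 + 22*k + 13)) gives s_k = 3**k*(4*k**3 + 4*k + 1).
s_(k+1) − s_k = 3**k*(8*k**3 + 36*k**2 + 44*k + 26) = t_k.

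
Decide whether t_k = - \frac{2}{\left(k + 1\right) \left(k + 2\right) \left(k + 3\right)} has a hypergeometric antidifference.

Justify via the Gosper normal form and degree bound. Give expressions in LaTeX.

Compute t_(k+1)/t_k: get (k + 1)/(k + 4).
Take A(k)=k + 1, B(k)=k + 4, C(k)=1.
f must satisfy (k + 1)·f(k+1) − (k + 3)·f(k) = 1.
Bound: deg f ≤ 2.
Coefficient equations give f(k) = k*(k + 3)/4.
So s_k = (B(k−1)f/C)·t_k = (k*(k + 3)**2/4)·t_k = k*(-k - 3)/(2*(k + 1)*(k + 2)).
s_(k+1) − s_k = -2/(k**3 + 6*k**2 + 11*k + 6) = t_k.

Yes. s_k = \frac{k \left(- k - 3\right)}{2 \left(k + 1\right) \left(k + 2\right)}.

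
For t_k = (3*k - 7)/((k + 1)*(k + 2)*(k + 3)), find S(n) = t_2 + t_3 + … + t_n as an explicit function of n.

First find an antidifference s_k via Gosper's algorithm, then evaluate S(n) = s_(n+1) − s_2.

S(n) = (n**2 - 4*n + 3)/(3*(n**2 + 5*n + 6))

t_(k+1)/t_k = (k + 1)*(3*k - 4)/((k + 4)*(3*k - 7)).
A = k + 1, B = k + 4, C = k - 7/3.
Need (k + 1)·f(k+1) − (k + 3)·f(k) = k - 7/3.
Bound: deg f ≤ 2.
A polynomial solution: f(k) = -k*(k + 6)/3.
Certificate R = B(k−1)f/C = -k*(k + 3)*(k + 6)/(3*k - 7) gives s_k = k*(-k - 6)/((k + 1)*(k + 2)).
Δs = (3*k - 7)/(k**3 + 6*k**2 + 11*k + 6), as required.
Σ_(k=2)^n t_k = s_(n+1) − s_(2) = ((-n**2 - 8*n - 7)/(n**2 + 5*n + 6)) − (-4/3), i.e. (n**2 - 4*n + 3)/(3*(n**2 + 5*n + 6)).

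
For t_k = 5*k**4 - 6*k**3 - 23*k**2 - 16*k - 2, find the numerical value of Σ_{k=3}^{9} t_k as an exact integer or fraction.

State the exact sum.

Ratio r(k) = (5*k**4 + 14*k**3 - 11*k**2 - 60*k - 42)/(5*k**4 - 6*k**3 - 23*k**2 - 16*k - 2).
Factor: A=1; B=1; C=k**4 - 6*k**3/5 - 23*k**2/5 - 16*k/5 - 2/5.
Need (1)·f(k+1) − (1)·f(k) = k**4 - 6*k**3/5 - 23*k**2/5 - 16*k/5 - 2/5.
Bound: deg f ≤ 5.
Match coefficients ⇒ f(k) = k*(k**4 - 4*k**3 - 3*k**2 + 2*k + 2)/5.
R(k) = B(k−1)·f(k)/C(k) = k*(k**4 - 4*k**3 - 3*k**2 + 2*k + 2)/(5*k**4 - 6*k**3 - 23*k**2 - 16*k - 2); s_k = R·t_k = k*(k**4 - 4*k**3 - 3*k**2 + 2*k + 2).
Verify: 5*k**4 - 6*k**3 - 23*k**2 - 16*k - 2 matches t_k.
Sum = s_(10) − s_(3); s_(10) = 57220, s_(3) = -138 ⇒ 57358.

Σ = 57358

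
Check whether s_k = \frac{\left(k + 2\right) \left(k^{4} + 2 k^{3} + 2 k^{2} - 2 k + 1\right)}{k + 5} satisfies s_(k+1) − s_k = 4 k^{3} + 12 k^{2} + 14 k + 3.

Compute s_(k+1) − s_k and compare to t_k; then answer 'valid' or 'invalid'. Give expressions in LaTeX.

s_(k+1) = (k**5 + 9*k**4 + 32*k**3 + 54*k**2 + 40*k + 12)/(k + 6)
s_(k+1) − s_k = (4*k**5 + 47*k**4 + 176*k**3 + 301*k**2 + 228*k + 48)/(k**2 + 11*k + 30)
(s_(k+1) − s_k) − t_k = 3*(-3*k**4 - 30*k**3 - 72*k**2 - 75*k - 14)/(k**2 + 11*k + 30)

Invalid: residual \frac{3 \left(- 3 k^{4} - 30 k^{3} - 72 k^{2} - 75 k - 14\right)}{k^{2} + 11 k + 30} ≠ 0.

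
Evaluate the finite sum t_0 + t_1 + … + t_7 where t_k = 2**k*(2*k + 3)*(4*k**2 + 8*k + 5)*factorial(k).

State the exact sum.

Σ = 2962391041

The ratio is 2*(8*k**4 + 60*k**3 + 166*k**2 + 199*k + 85)/(8*k**3 + 28*k**2 + 34*k + 15).
So A=2*k + 2 and B=1, with C=k**3 + 7*k**2/2 + 17*k/4 + 15/8.
Key eq: (2*k + 2)·f(k+1) = (1)·f(k) + (k**3 + 7*k**2/2 + 17*k/4 + 15/8).
deg f ≤ 2 (via 1,0,3).
Solve for f: f(k) = (4*k**2 + 4*k - 1)/8 (degree 2 ≤ 2).
Then R = B(k−1)f/C = (4*k**2 + 4*k - 1)/((2*k + 3)*(4*k**2 + 8*k + 5)), so s_k = R(k)·t_k = 2**k*(4*k**2 + 4*k - 1)*factorial(k).
Check: Δs_k = 2**k*(2*k + 3)*(4*k**2 + 8*k + 5)*factorial(k). ✓
Sum = s_(8) − s_(0); s_(8) = 2962391040, s_(0) = -1 ⇒ 2962391041.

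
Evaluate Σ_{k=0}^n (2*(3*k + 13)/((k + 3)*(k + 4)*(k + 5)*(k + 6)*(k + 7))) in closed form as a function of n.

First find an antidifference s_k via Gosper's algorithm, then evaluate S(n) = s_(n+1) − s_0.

S(n) = (n**3 + 17*n**2 + 94*n + 78)/(45*(n**3 + 17*n**2 + 94*n + 168))

The ratio is (k + 3)*(3*k + 16)/((k + 8)*(3*k + 13)).
So A=k + 3 and B=k + 8, with C=k + 13/3.
Set up (k + 3)·f(k+1) − (k + 7)·f(k) − (k + 13/3) = 0.
Degrees (1,1,1) ⇒ d ≤ 4.
A polynomial solution: f(k) = k*(k + 4)*(k**2 + 14*k + 63)/270.
Then R = B(k−1)f/C = k*(k + 4)*(k + 7)*(k**2 + 14*k + 63)/(90*(3*k + 13)), so s_k = R(k)·t_k = k*(k**2 + 14*k + 63)/(45*(k**3 + 14*k**2 + 63*k + 90)).
Δs = 2*(3*k + 13)/(k**5 + 25*k**4 + 245*k**3 + 1175*k**2 + 2754*k + 2520), as required.
Telescope: S(n) = s_(n+1) − s_(0) = (n**3 + 17*n**2 + 94*n + 78)/(45*(n**3 + 17*n**2 + 94*n + 168)) − (0) = (n**3 + 17*n**2 + 94*n + 78)/(45*(n**3 + 17*n**2 + 94*n + 168)).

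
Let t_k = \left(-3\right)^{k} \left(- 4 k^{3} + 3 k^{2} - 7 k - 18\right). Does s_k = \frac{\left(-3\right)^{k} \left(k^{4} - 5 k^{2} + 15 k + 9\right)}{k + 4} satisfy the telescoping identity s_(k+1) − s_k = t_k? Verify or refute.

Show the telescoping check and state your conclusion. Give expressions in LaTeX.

Invalid: residual \frac{\left(-3\right)^{k} \left(4 k^{4} + 14 k^{3} - 8 k^{2} + 50 k + 75\right)}{k^{2} + 9 k + 20} ≠ 0.

s_(k+1) = (-3)**(k + 1)*(15*k + (k + 1)**4 - 5*(k + 1)**2 + 24)/(k + 5)
s_(k+1) − s_k = (-3)**k*(-4*k**5 - 29*k**4 - 46*k**3 - 29*k**2 - 252*k - 285)/(k**2 + 9*k + 20)
(s_(k+1) − s_k) − t_k = (-3)**k*(4*k**4 + 14*k**3 - 8*k**2 + 50*k + 75)/(k**2 + 9*k + 20)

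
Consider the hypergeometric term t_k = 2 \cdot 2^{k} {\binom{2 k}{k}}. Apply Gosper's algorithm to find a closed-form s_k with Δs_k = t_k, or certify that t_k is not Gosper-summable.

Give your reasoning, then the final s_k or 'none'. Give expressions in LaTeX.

r(k) = 4*(2*k + 1)/(k + 1) after simplifying.
So A=8*k + 4 and B=k + 1, with C=1.
Solve (8*k + 4)·f(k+1) − (k)·f(k) = 1.
d = -1 from the (1,1,0) case.
deg f ≤ -1 is impossible — no certificate.

none — t_k is not Gosper-summable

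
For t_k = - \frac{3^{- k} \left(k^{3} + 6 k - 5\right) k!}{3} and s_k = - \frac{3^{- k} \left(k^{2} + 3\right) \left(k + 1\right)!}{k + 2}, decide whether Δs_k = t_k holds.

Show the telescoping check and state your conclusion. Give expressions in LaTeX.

Invalid: residual \frac{3^{- k} \left(k^{4} + 2 k^{3} + 3 k^{2} + 7 k - 19\right) k!}{3 \left(k + 2\right) \left(k + 3\right)} ≠ 0.

s_(k+1) = -(k**2 + 2*k + 4)*factorial(k + 2)/(3*3**k*(k + 3))
s_(k+1) − s_k = -(k**4 + 3*k**3 + 7*k**2 + 15*k - 11)*factorial(k + 1)/(3*3**k*(k + 2)*(k + 3))
(s_(k+1) − s_k) − t_k = (k**4 + 2*k**3 + 3*k**2 + 7*k - 19)*factorial(k)/(3*3**k*(k + 2)*(k + 3))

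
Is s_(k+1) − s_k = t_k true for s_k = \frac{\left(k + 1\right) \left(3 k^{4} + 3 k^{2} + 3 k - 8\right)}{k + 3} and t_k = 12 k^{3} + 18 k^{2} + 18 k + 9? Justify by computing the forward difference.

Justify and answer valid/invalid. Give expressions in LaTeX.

Invalid: residual \frac{2 \left(- 9 k^{4} - 54 k^{3} - 69 k^{2} - 60 k - 35\right)}{k^{2} + 7 k + 12} ≠ 0.

s_(k+1) = (k + 2)*(3*k + 3*(k + 1)**4 + 3*(k + 1)**2 - 5)/(k + 4)
s_(k+1) − s_k = (12*k**5 + 84*k**4 + 180*k**3 + 213*k**2 + 159*k + 38)/(k**2 + 7*k + 12)
(s_(k+1) − s_k) − t_k = 2*(-9*k**4 - 54*k**3 - 69*k**2 - 60*k - 35)/(k**2 + 7*k + 12)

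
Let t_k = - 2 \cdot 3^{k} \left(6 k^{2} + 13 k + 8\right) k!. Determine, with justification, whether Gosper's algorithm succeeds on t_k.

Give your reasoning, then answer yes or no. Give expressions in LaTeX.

Yes. s_k = - 2 \cdot 3^{k} \left(2 k + 1\right) k!.

The ratio is 3*(6*k**3 + 31*k**2 + 52*k + 27)/(6*k**2 + 13*k + 8).
Take A(k)=3*k + 3, B(k)=1, C(k)=k**2 + 13*k/6 + 4/3.
Solve (3*k + 3)·f(k+1) − (1)·f(k) = k**2 + 13*k/6 + 4/3.
From deg A=1, deg B=0, deg C=2: d=1.
Solve for f: f(k) = (2*k + 1)/6 (degree 1 ≤ 1).
Then R = B(k−1)f/C = (2*k + 1)/(6*k**2 + 13*k + 8), so s_k = R(k)·t_k = -2*3**k*(2*k + 1)*factorial(k).
Verify: -2*3**k*(6*k**2 + 13*k + 8)*factorial(k) matches t_k.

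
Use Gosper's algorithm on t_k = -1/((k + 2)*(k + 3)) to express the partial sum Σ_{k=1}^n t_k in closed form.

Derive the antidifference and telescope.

r(k) = (k + 2)/(k + 4) after simplifying.
Normal form (A,B,C) = (k + 2, k + 4, 1).
Set up (k + 2)·f(k+1) − (k + 3)·f(k) − (1) = 0.
Bound: deg f ≤ 1.
Solve for f: f(k) = k/2 (degree 1 ≤ 1).
Get s_k = R·t_k = -k/(2*k + 4) with R(k) = B(k−1)f(k)/C(k) = k*(k + 3)/2.
Check: Δs_k = -1/(k**2 + 5*k + 6). ✓
Telescope: S(n) = s_(n+1) − s_(1) = (-n - 1)/(2*(n + 3)) − (-1/6) = -n/(3*n + 9).

S(n) = -n/(3*n + 9)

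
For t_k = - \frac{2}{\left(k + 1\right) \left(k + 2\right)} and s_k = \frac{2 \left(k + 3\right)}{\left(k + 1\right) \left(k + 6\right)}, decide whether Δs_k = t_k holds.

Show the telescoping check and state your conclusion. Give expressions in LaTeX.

Invalid: residual \frac{12 \left(k + 4\right)}{k^{4} + 16 k^{3} + 83 k^{2} + 152 k + 84} ≠ 0.

s_(k+1) = 2*(k + 4)/((k + 2)*(k + 7))
s_(k+1) − s_k = 2*(-k**2 - 7*k - 18)/(k**4 + 16*k**3 + 83*k**2 + 152*k + 84)
(s_(k+1) − s_k) − t_k = 12*(k + 4)/(k**4 + 16*k**3 + 83*k**2 + 152*k + 84)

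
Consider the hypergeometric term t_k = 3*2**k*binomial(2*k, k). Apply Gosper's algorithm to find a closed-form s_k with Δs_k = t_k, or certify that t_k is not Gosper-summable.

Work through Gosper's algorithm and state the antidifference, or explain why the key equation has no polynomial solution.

Compute t_(k+1)/t_k: get 4*(2*k + 1)/(k + 1).
Take A(k)=8*k + 4, B(k)=k + 1, C(k)=1.
Solve (8*k + 4)·f(k+1) − (k)·f(k) = 1.
d = -1 from the (1,1,0) case.
Negative degree bound (-1): no f exists, t_k not Gosper-summable.

no hypergeometric antidifference exists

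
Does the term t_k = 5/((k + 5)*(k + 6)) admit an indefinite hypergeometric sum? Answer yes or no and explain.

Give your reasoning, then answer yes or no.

Yes. s_k = k/(k + 5).

The ratio is (k + 5)/(k + 7).
Take A(k)=k + 5, B(k)=k + 7, C(k)=1.
Set up (k + 5)·f(k+1) − (k + 6)·f(k) − (1) = 0.
deg f ≤ 1 (via 1,1,0).
Solve for f: f(k) = k/5 (degree 1 ≤ 1).
Then R = B(k−1)f/C = k*(k + 6)/5, so s_k = R(k)·t_k = k/(k + 5).
Verify: 5/(k**2 + 11*k + 30) matches t_k.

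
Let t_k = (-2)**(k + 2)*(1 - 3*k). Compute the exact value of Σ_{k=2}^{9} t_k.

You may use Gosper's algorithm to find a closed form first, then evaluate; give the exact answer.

Σ = 36848

Compute t_(k+1)/t_k: get 2*(-3*k - 2)/(3*k - 1).
Gosper form: A/B · C(k+1)/C(k) with A=-2, B=1, C=k - 1/3.
Solve (-2)·f(k+1) − (1)·f(k) = k - 1/3.
d = 1 from the (0,0,1) case.
Match coefficients ⇒ f(k) = -(k - 1)/3.
Get s_k = R·t_k = (-2)**(k + 2)*(k - 1) with R(k) = B(k−1)f(k)/C(k) = -(k - 1)/(3*k - 1).
Check: Δs_k = (-2)**(k + 2)*(1 - 3*k). ✓
Σ_(k=2)^(9) t_k = s_(10) − s_(2) = 36864 − (16) = 36848.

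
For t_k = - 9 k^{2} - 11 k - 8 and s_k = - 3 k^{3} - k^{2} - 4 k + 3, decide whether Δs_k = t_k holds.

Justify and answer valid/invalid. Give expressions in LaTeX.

valid (s_(k+1) − s_k reduces to t_k)

s_(k+1) = -3*k**3 - 10*k**2 - 15*k - 5
s_(k+1) − s_k = -9*k**2 - 11*k - 8
(s_(k+1) − s_k) − t_k = 0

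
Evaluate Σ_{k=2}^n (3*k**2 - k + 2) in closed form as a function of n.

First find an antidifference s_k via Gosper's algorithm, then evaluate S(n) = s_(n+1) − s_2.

S(n) = n**3 + n**2 + 2*n - 4

The ratio is (-k + 3*(k + 1)**2 + 1)/(3*k**2 - k + 2).
Normal form (A,B,C) = (1, 1, k**2 - k/3 + 2/3).
Solve (1)·f(k+1) − (1)·f(k) = k**2 - k/3 + 2/3.
Degrees (0,0,2) ⇒ d ≤ 3.
Solve for f: f(k) = k*(k**2 - 2*k + 3)/3 (degree 3 ≤ 3).
Get s_k = R·t_k = k*(k**2 - 2*k + 3) with R(k) = B(k−1)f(k)/C(k) = k*(k**2 - 2*k + 3)/(3*k**2 - k + 2).
Δs = 3*k**2 - k + 2, as required.
s_(n+1) = n**3 + n**2 + 2*n + 2 and s_(2) = 6, so S(n) = n**3 + n**2 + 2*n - 4.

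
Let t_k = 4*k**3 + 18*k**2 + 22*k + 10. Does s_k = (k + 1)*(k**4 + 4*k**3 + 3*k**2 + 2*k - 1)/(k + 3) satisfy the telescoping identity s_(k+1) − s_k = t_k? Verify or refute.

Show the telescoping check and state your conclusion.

Invalid: residual 2*(-3*k**4 - 26*k**3 - 73*k**2 - 74*k - 31)/(k**2 + 7*k + 12) ≠ 0.

s_(k+1) = (k**5 + 10*k**4 + 37*k**3 + 66*k**2 + 57*k + 18)/(k + 4)
s_(k+1) − s_k = 2*(2*k**5 + 20*k**4 + 72*k**3 + 117*k**2 + 93*k + 29)/(k**2 + 7*k + 12)
(s_(k+1) − s_k) − t_k = 2*(-3*k**4 - 26*k**3 - 73*k**2 - 74*k - 31)/(k**2 + 7*k + 12)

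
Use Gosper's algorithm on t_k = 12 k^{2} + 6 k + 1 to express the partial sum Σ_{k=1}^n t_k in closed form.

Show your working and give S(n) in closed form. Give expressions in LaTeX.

S(n) = n \left(4 n^{2} + 9 n + 6\right)

Step 1: r(k) = (12*k**2 + 30*k + 19)/(12*k**2 + 6*k + 1).
A = 1, B = 1, C = k**2 + k/2 + 1/12.
Solve (1)·f(k+1) − (1)·f(k) = k**2 + k/2 + 1/12.
deg f ≤ 3 (via 0,0,2).
Match coefficients ⇒ f(k) = k**2*(4*k - 3)/12.
Get s_k = R·t_k = k**2*(4*k - 3) with R(k) = B(k−1)f(k)/C(k) = k**2*(4*k - 3)/(12*k**2 + 6*k + 1).
Check: Δs_k = 12*k**2 + 6*k + 1. ✓
Σ_(k=1)^n t_k = s_(n+1) − s_(1) = (4*n**3 + 9*n**2 + 6*n + 1) − (1), i.e. n*(4*n**2 + 9*n + 6).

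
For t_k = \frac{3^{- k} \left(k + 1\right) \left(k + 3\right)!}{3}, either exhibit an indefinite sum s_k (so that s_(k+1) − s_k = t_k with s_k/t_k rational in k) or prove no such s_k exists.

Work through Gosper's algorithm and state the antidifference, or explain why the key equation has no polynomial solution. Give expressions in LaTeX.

t_(k+1)/t_k = (k + 2)*(k + 4)/(3*(k + 1)).
So A=k/3 + 4/3 and B=1, with C=k + 1.
Solve (k/3 + 4/3)·f(k+1) − (1)·f(k) = k + 1.
From deg A=1, deg B=0, deg C=1: d=0.
Solving with deg f ≤ 0: f(k) = 3.
Then R = B(k−1)f/C = 3/(k + 1), so s_k = R(k)·t_k = factorial(k + 3)/3**k.
Verify: (k + 1)*factorial(k + 3)/(3*3**k) matches t_k.

s_k = 3^{- k} \left(k + 3\right)!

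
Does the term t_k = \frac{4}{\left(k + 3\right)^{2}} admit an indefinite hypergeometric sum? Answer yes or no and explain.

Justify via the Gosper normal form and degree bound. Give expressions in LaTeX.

No — key equation has no polynomial f.

r(k) = (k + 3)**2/(k + 4)**2 after simplifying.
Factor: A=k**2 + 6*k + 9; B=k**2 + 8*k + 16; C=1.
Set up (k**2 + 6*k + 9)·f(k+1) − (k**2 + 6*k + 9)·f(k) − (1) = 0.
Bound: deg f ≤ 0.
f = c0 ⇒ A·f(k+1) − B(k−1)·f(k) − C = -1. The system {-1 = 0} is inconsistent; no antidifference.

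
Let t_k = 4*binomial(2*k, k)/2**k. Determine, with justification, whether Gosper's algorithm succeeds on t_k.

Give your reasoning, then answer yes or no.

No — t_k has no hypergeometric antidifference.

r(k) = (2*k + 1)/(k + 1) after simplifying.
Normal form (A,B,C) = (2*k + 1, k + 1, 1).
Set up (2*k + 1)·f(k+1) − (k)·f(k) − (1) = 0.
Bound: deg f ≤ -1.
Bound -1 < 0, so the key equation has no polynomial solution.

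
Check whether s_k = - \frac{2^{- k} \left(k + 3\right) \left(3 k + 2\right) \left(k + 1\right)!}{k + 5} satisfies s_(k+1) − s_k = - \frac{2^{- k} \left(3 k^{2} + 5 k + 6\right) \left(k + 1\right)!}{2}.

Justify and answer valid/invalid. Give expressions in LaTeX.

Invalid: residual \frac{2^{- k} \left(3 k^{3} + 20 k^{2} + 25 k + 26\right) \left(k + 1\right)!}{\left(k + 5\right) \left(k + 6\right)} ≠ 0.

s_(k+1) = -(k + 4)*(3*k + 5)*factorial(k + 2)/(2*2**k*(k + 6))
s_(k+1) − s_k = -(3*k**4 + 32*k**3 + 111*k**2 + 166*k + 128)*factorial(k + 1)/(2*2**k*(k + 5)*(k + 6))
(s_(k+1) − s_k) − t_k = (3*k**3 + 20*k**2 + 25*k + 26)*factorial(k + 1)/(2**k*(k + 5)*(k + 6))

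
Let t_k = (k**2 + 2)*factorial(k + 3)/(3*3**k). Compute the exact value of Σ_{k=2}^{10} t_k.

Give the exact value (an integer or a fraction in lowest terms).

Σ = 358758400/81

t_(k+1)/t_k = (k + 4)*((k + 1)**2 + 2)/(3*(k**2 + 2)).
A = k/3 + 4/3, B = 1, C = k**2 + 2.
f must satisfy (k/3 + 4/3)·f(k+1) − (1)·f(k) = k**2 + 2.
d = 1 from the (1,0,2) case.
Match coefficients ⇒ f(k) = 3*(k - 2).
Then R = B(k−1)f/C = 3*(k - 2)/(k**2 + 2), so s_k = R(k)·t_k = (k - 2)*factorial(k + 3)/3**k.
Verify: (k**2 + 2)*factorial(k + 3)/(3*3**k) matches t_k.
Sum = s_(11) − s_(2); s_(11) = 358758400/81, s_(2) = 0 ⇒ 358758400/81.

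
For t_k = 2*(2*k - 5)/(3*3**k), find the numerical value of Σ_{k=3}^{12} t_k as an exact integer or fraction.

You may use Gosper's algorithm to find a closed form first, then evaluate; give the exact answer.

Σ = 118076/1594323

Step 1: r(k) = (2*k - 3)/(3*(2*k - 5)).
Normal form (A,B,C) = (1/3, 1, k - 5/2).
Solve (1/3)·f(k+1) − (1)·f(k) = k - 5/2.
d = 1 from the (0,0,1) case.
Solving with deg f ≤ 1: f(k) = -3*(k - 2)/2.
R(k) = B(k−1)·f(k)/C(k) = -3*(k - 2)/(2*k - 5); s_k = R·t_k = 2*(2 - k)/3**k.
s_(k+1) − s_k = 2*(2*k - 5)/(3*3**k) = t_k.
Telescoping: Σ = s_(13) − s_(3) = -22/1594323 − (-2/27) = 118076/1594323.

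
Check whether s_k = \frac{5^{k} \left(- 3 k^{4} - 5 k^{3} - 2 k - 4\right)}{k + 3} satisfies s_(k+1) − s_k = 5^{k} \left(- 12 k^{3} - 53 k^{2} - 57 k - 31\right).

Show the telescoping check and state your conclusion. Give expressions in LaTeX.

Invalid: residual \frac{5^{k} \left(24 k^{4} + 172 k^{3} + 428 k^{2} + 408 k + 178\right)}{k^{2} + 7 k + 12} ≠ 0.

s_(k+1) = 5**(k + 1)*(-2*k - 3*(k + 1)**4 - 5*(k + 1)**3 - 6)/(k + 4)
s_(k+1) − s_k = 5**k*(-12*k**5 - 113*k**4 - 400*k**3 - 638*k**2 - 493*k - 194)/(k**2 + 7*k + 12)
(s_(k+1) − s_k) − t_k = 5**k*(24*k**4 + 172*k**3 + 428*k**2 + 408*k + 178)/(k**2 + 7*k + 12)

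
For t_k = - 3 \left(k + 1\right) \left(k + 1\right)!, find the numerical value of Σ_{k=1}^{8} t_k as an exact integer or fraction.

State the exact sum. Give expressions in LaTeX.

Σ = -10886394

r(k) = (k + 2)**2/(k + 1) after simplifying.
Take A(k)=k + 2, B(k)=1, C(k)=k + 1.
Key eq: (k + 2)·f(k+1) = (1)·f(k) + (k + 1).
From deg A=1, deg B=0, deg C=1: d=0.
Solving with deg f ≤ 0: f(k) = 1.
Then R = B(k−1)f/C = 1/(k + 1), so s_k = R(k)·t_k = -3*factorial(k + 1).
Check: Δs_k = -3*(k + 1)*factorial(k + 1). ✓
Evaluate s at k=9 and k=1: -10886400 and -6; difference -10886394.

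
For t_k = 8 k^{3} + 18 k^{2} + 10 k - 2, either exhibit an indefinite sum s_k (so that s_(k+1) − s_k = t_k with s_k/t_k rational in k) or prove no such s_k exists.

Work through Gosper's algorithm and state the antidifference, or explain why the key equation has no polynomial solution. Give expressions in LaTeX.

Ratio r(k) = (4*k**3 + 21*k**2 + 35*k + 17)/(4*k**3 + 9*k**2 + 5*k - 1).
Factor: A=1; B=1; C=k**3 + 9*k**2/4 + 5*k/4 - 1/4.
Key eq: (1)·f(k+1) = (1)·f(k) + (k**3 + 9*k**2/4 + 5*k/4 - 1/4).
d = 4 from the (0,0,3) case.
Solving with deg f ≤ 4: f(k) = k*(k**3 + k**2 - k - 2)/4.
Certificate R = B(k−1)f/C = k*(k**3 + k**2 - k - 2)/(4*k**3 + 9*k**2 + 5*k - 1) gives s_k = 2*k*(k**3 + k**2 - k - 2).
Verify: 8*k**3 + 18*k**2 + 10*k - 2 matches t_k.

s_k = 2 k \left(k^{3} + k^{2} - k - 2\right)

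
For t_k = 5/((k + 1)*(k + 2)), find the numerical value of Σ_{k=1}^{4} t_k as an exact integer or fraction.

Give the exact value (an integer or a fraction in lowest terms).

Σ = 5/3

t_(k+1)/t_k = (k + 1)/(k + 3).
Take A(k)=k + 1, B(k)=k + 3, C(k)=1.
Need (k + 1)·f(k+1) − (k + 2)·f(k) = 1.
From deg A=1, deg B=1, deg C=0: d=1.
Solve for f: f(k) = k (degree 1 ≤ 1).
So s_k = (B(k−1)f/C)·t_k = (k*(k + 2))·t_k = 5*k/(k + 1).
Verify: 5/(k**2 + 3*k + 2) matches t_k.
Σ_(k=1)^(4) t_k = s_(5) − s_(1) = 25/6 − (5/2) = 5/3.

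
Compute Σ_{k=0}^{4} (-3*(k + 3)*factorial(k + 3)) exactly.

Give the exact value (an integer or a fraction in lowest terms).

t_(k+1)/t_k = (k + 4)**2/(k + 3).
So A=k + 4 and B=1, with C=k + 3.
Key eq: (k + 4)·f(k+1) = (1)·f(k) + (k + 3).
d = 0 from the (1,0,1) case.
Solving with deg f ≤ 0: f(k) = 1.
Get s_k = R·t_k = -3*factorial(k + 3) with R(k) = B(k−1)f(k)/C(k) = 1/(k + 3).
Check: Δs_k = -3*(k + 3)*factorial(k + 3). ✓
Σ_(k=0)^(4) t_k = s_(5) − s_(0) = -120960 − (-18) = -120942.

Σ = -120942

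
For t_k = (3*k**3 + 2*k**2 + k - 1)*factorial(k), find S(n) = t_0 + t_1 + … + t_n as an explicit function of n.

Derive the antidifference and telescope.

S(n) = 3*n**3*factorial(n) + 5*n**2*factorial(n) - 3*n*factorial(n) - 5*factorial(n) + 4

Compute t_(k+1)/t_k: get (k + 1)*(k + 3*(k + 1)**3 + 2*(k + 1)**2)/(3*k**3 + 2*k**2 + k - 1).
Take A(k)=k + 1, B(k)=1, C(k)=k**3 + 2*k**2/3 + k/3 - 1/3.
f must satisfy (k + 1)·f(k+1) − (1)·f(k) = k**3 + 2*k**2/3 + k/3 - 1/3.
deg f ≤ 2 (via 1,0,3).
Coefficient equations give f(k) = (k - 2)*(3*k + 2)/3.
Get s_k = R·t_k = (k - 2)*(3*k + 2)*factorial(k) with R(k) = B(k−1)f(k)/C(k) = (k - 2)*(3*k + 2)/(3*k**3 + 2*k**2 + k - 1).
s_(k+1) − s_k = (3*k**3 + 2*k**2 + k - 1)*factorial(k) = t_k.
Evaluate: s_(n+1) = (n - 1)*(3*n + 5)*factorial(n + 1); subtract s_(0) = -4 ⇒ S(n) = 3*n**3*factorial(n) + 5*n**2*factorial(n) - 3*n*factorial(n) - 5*factorial(n) + 4.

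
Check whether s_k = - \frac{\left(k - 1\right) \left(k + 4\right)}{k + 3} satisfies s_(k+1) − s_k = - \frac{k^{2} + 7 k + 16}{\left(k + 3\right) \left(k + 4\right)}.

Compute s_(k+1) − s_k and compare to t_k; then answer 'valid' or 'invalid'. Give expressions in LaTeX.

valid; difference matches t_k

s_(k+1) = -k*(k + 5)/(k + 4)
s_(k+1) − s_k = (-k**2 - 7*k - 16)/(k**2 + 7*k + 12)
(s_(k+1) − s_k) − t_k = 0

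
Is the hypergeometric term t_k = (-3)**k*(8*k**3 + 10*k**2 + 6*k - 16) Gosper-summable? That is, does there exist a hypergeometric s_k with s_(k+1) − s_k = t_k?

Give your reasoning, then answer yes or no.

Yes. s_k = 2*(-3)**k*(-k**3 + k**2 + 2).

t_(k+1)/t_k = 3*(-4*k**3 - 17*k**2 - 25*k - 4)/(4*k**3 + 5*k**2 + 3*k - 8).
Factor: A=-3; B=1; C=k**3 + 5*k**2/4 + 3*k/4 - 2.
f must satisfy (-3)·f(k+1) − (1)·f(k) = k**3 + 5*k**2/4 + 3*k/4 - 2.
Bound: deg f ≤ 3.
Solve for f: f(k) = -(k**3 - k**2 - 2)/4 (degree 3 ≤ 3).
Certificate R = B(k−1)f/C = -(k**3 - k**2 - 2)/(4*k**3 + 5*k**2 + 3*k - 8) gives s_k = 2*(-3)**k*(-k**3 + k**2 + 2).
Verify: (-3)**k*(8*k**3 + 10*k**2 + 6*k - 16) matches t_k.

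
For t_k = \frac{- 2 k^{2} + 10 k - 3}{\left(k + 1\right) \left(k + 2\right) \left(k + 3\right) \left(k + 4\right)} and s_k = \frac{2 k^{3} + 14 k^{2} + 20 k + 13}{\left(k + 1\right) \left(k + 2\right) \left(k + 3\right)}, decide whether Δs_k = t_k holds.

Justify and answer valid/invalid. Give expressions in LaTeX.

valid; difference matches t_k

s_(k+1) = (20*k + 2*(k + 1)**3 + 14*(k + 1)**2 + 33)/((k + 2)*(k + 3)*(k + 4))
s_(k+1) − s_k = (-2*k**2 + 10*k - 3)/(k**4 + 10*k**3 + 35*k**2 + 50*k + 24)
(s_(k+1) − s_k) − t_k = 0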